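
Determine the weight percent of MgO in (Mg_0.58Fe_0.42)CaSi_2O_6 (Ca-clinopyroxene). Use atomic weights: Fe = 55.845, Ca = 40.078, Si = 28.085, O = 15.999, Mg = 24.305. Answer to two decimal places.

Formula mass = 229.794 g/mol.
0.58 Mg → 0.5800 mol MgO per formula unit; M(MgO) = 40.304, so MgO mass = 23.376 g.
23.376/229.794 × 100 = 10.17 wt%.

10.17 wt%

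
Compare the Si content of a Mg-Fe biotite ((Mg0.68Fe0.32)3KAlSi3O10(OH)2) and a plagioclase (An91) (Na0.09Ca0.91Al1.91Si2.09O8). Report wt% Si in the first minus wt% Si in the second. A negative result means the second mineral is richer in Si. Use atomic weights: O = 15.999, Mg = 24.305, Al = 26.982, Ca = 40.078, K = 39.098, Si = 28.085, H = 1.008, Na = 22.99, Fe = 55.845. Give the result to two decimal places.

First mineral: 84.255 g Si in 447.532 g formula = 18.83 wt% Si.
Second mineral: 58.698 g Si in 276.765 g formula = 21.21 wt% Si.
18.83% − 21.21% gives a difference of -2.38 percentage points.

-2.38 percentage points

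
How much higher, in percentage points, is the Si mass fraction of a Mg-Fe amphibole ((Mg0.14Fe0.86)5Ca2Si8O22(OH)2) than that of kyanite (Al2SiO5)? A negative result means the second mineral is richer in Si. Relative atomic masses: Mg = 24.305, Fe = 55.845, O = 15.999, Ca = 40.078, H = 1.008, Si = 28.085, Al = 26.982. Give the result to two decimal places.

First mineral: 224.680 g Si in 947.975 g formula = 23.70 wt% Si.
Second mineral: 28.085 g Si in 162.044 g formula = 17.33 wt% Si.
23.70% − 17.33% gives a difference of 6.37 percentage points.

6.37 percentage points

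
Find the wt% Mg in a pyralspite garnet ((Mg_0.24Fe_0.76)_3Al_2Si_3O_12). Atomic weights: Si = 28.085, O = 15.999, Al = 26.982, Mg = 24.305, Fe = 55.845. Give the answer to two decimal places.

3.68 weight percent

Formula mass = 0.72×24.305 + 2.28×55.845 + 2×26.982 + 3×28.085 + 12×15.999 = 475.033 g/mol, of which 17.500 g is Mg.
So Mg makes up 17.500/475.033 = 0.0368 of the mass, i.e. 3.68%.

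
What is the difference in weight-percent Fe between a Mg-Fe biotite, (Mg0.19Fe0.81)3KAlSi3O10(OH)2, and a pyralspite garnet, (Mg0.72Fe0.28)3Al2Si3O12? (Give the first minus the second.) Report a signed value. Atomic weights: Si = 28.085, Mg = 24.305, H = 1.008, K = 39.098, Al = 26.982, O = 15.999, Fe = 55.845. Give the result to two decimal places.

16.56 percentage points

M((Mg0.19Fe0.81)3KAlSi3O10(OH)2) = 493.896 g/mol, so wt% Fe = 135.703/493.896 × 100 = 27.48%.
M((Mg0.72Fe0.28)3Al2Si3O12) = 429.616 g/mol, so wt% Fe = 46.910/429.616 × 100 = 10.92%.
27.48 − 10.92 = 16.56 pp.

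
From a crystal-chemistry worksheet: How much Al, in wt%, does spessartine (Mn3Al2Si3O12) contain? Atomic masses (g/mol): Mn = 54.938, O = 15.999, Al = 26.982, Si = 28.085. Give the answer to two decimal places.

10.90 wt%

Formula mass = 3·54.938 + 2·26.982 + 3·28.085 + 12·15.999 = 495.021 g/mol, of which 53.964 g is Al.
So Al makes up 53.964/495.021 = 0.1090 of the mass, i.e. 10.90%.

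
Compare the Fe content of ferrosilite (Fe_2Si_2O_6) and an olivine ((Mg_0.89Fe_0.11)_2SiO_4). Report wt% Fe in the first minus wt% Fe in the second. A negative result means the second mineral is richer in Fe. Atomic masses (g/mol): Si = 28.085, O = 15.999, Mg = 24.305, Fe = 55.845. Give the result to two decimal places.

Fe in Fe_2Si_2O_6: molar mass 263.854 g/mol; 2×55.845 = 111.690 g → 42.33 wt%.
Fe in (Mg_0.89Fe_0.11)_2SiO_4: molar mass 147.630 g/mol; 0.22×55.845 = 12.286 g → 8.32 wt%.
Difference = 42.33 − 8.32 = 34.01 percentage points.

34.01 percentage points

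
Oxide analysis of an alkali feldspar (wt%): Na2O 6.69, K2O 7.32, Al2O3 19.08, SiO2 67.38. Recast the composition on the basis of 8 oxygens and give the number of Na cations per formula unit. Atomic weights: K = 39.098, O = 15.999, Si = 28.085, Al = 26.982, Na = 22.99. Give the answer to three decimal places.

0.578 Na apfu

6.69 wt% Na2O ÷ 61.979 g/mol = 0.10794 mol, giving 0.21588 Na and 0.10794 O.
7.32 wt% K2O ÷ 94.195 g/mol = 0.07771 mol, giving 0.15542 K and 0.07771 O.
19.08 wt% Al2O3 ÷ 101.961 g/mol = 0.18713 mol, giving 0.37426 Al and 0.56139 O.
67.38 wt% SiO2 ÷ 60.083 g/mol = 1.12145 mol, giving 1.12145 Si and 2.24290 O.
Oxygen sums to 2.98994; scaling by 8/2.98994 = 2.67564 puts the formula on 8 O.
Na: 0.21588 × 2.67564 = 0.578 atoms per formula unit.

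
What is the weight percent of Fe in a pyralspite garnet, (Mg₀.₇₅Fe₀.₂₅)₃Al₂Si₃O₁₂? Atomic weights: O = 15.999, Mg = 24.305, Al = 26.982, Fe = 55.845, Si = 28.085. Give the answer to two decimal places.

Formula mass = 2.25*24.305 + 0.75*55.845 + 2*26.982 + 3*28.085 + 12*15.999 = 426.777 g/mol, of which 41.884 g is Fe.
So Fe makes up 41.884/426.777 = 0.0981 of the mass, i.e. 9.81%.

9.81 mass %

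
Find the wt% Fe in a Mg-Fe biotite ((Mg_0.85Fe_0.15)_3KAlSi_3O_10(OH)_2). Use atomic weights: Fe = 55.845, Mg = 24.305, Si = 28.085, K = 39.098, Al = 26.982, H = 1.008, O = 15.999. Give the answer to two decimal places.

5.82 mass %

Formula mass = 2.55·24.305 + 0.45·55.845 + 1·39.098 + 1·26.982 + 3·28.085 + 12·15.999 + 2·1.008 = 431.447 g/mol, of which 25.130 g is Fe.
So Fe makes up 25.130/431.447 = 0.0582 of the mass, i.e. 5.82%.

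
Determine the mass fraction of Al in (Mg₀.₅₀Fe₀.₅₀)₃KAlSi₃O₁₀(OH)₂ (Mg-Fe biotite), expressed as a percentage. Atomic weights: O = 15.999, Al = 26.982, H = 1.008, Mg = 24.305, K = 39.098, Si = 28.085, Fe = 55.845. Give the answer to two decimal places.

5.81 weight percent

Molar mass of (Mg₀.₅₀Fe₀.₅₀)₃KAlSi₃O₁₀(OH)₂: 1.50×24.305 + 1.50×55.845 + 1×39.098 + 1×26.982 + 3×28.085 + 12×15.999 + 2×1.008 = 464.564 g/mol.
Mass of Al per formula unit: 1 × 26.982 = 26.982 g.
Weight fraction Al = 26.982 / 464.564 = 0.0581.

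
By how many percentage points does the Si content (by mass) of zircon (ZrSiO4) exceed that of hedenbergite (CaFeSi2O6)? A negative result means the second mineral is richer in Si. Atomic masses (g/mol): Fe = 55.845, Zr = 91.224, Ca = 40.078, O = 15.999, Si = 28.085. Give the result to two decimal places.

-7.32 percentage points

Si in ZrSiO4: molar mass 183.305 g/mol; 1×28.085 = 28.085 g → 15.32 wt%.
Si in CaFeSi2O6: molar mass 248.087 g/mol; 2×28.085 = 56.170 g → 22.64 wt%.
Difference = 15.32 − 22.64 = -7.32 percentage points.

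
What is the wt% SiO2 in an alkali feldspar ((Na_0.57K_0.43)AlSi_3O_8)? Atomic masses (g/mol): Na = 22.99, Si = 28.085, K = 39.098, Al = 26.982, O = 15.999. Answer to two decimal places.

66.97 wt%

M((Na_0.57K_0.43)AlSi_3O_8) = 269.145 g/mol; M(SiO2) = 60.083 g/mol.
Moles SiO2 per formula unit = 3 Si ÷ 1 = 3.0000.
SiO2 fraction = (3.0000 × 60.083) / 269.145 = 180.249/269.145 = 0.6697.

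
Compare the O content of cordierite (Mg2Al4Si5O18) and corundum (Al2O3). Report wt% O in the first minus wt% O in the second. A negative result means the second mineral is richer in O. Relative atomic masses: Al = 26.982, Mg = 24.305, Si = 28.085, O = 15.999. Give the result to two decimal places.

M(Mg2Al4Si5O18) = 584.945 g/mol, so wt% O = 287.982/584.945 × 100 = 49.23%.
M(Al2O3) = 101.961 g/mol, so wt% O = 47.997/101.961 × 100 = 47.07%.
49.23 − 47.07 = 2.16 pp.

2.16 percentage points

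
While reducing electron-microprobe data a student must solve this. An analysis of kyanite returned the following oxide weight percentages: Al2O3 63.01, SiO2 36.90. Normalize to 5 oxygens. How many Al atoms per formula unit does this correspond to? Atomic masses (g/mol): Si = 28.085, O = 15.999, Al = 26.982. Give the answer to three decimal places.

Al2O3: 63.01/101.961 = 0.61798 mol → 1.23596 mol Al, 1.85394 mol O.
SiO2: 36.90/60.083 = 0.61415 mol → 0.61415 mol Si, 1.22830 mol O.
Total oxygen = 3.08224 mol. Normalization factor = 5/3.08224 = 1.62220.
Al per 5 O = 1.23596 × 1.62220 = 2.005.

2.005 Al apfu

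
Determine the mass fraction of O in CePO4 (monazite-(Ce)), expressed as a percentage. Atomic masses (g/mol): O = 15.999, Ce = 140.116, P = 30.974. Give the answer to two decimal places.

27.22 mass %

Molar mass of CePO4: 1*140.116 + 1*30.974 + 4*15.999 = 235.086 g/mol.
Mass of O per formula unit: 4 × 15.999 = 63.996 g.
Weight fraction O = 63.996 / 235.086 = 0.2722.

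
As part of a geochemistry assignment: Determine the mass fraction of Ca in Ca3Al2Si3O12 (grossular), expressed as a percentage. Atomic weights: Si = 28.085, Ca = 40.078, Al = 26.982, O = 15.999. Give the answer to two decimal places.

26.69 wt%

M(Ca3Al2Si3O12) = 450.441 g/mol.
Ca contributes 3 × 40.078 = 120.234 g per mole.
120.234/450.441 = 0.2669 → 26.69%.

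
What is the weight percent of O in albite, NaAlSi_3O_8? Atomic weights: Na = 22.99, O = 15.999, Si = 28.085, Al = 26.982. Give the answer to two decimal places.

48.81 weight percent

M(NaAlSi_3O_8) = 262.219 g/mol.
O contributes 8 × 15.999 = 127.992 g per mole.
127.992/262.219 = 0.4881 → 48.81%.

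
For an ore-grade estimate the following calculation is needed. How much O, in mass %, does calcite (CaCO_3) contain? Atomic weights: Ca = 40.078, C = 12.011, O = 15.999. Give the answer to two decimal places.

47.96 mass %

Formula mass = 1·40.078 + 1·12.011 + 3·15.999 = 100.086 g/mol, of which 47.997 g is O.
So O makes up 47.997/100.086 = 0.4796 of the mass, i.e. 47.96%.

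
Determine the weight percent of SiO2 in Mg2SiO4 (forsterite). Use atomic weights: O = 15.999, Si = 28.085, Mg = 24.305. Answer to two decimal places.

Molar mass of Mg2SiO4 = 2*24.305 + 1*28.085 + 4*15.999 = 140.691 g/mol.
Each formula unit contains 1 Si, equivalent to 1/1 = 1.0000 mol SiO2.
M(SiO2) = 1×28.085 + 2×15.999 = 60.083 g/mol.
Mass of SiO2 per formula unit = 1.0000 × 60.083 = 60.083 g.
SiO2 wt% = 60.083 / 140.691 × 100 = 42.71%.

42.71 wt%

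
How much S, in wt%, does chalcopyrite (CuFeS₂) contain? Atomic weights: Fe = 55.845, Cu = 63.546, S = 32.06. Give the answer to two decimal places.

M(CuFeS₂) = 183.511 g/mol.
S contributes 2 × 32.06 = 64.120 g per mole.
64.120/183.511 = 0.3494 → 34.94%.

34.94 wt%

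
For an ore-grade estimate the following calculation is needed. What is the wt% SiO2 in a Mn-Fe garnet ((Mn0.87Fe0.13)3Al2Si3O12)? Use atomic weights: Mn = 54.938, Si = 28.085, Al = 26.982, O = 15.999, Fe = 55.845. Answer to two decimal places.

Molar mass of (Mn0.87Fe0.13)3Al2Si3O12 = 2.61*54.938 + 0.39*55.845 + 2*26.982 + 3*28.085 + 12*15.999 = 495.375 g/mol.
Each formula unit contains 3 Si, equivalent to 3/1 = 3.0000 mol SiO2.
M(SiO2) = 1×28.085 + 2×15.999 = 60.083 g/mol.
Mass of SiO2 per formula unit = 3.0000 × 60.083 = 180.249 g.
SiO2 wt% = 180.249 / 495.375 × 100 = 36.39%.

36.39 wt%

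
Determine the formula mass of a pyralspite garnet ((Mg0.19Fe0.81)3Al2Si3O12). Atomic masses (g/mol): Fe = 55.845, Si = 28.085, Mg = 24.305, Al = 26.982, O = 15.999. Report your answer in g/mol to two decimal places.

The formula mass is the sum 0.57·24.305 + 2.43·55.845 + 2·26.982 + 3·28.085 + 12·15.999.

479.76 g/mol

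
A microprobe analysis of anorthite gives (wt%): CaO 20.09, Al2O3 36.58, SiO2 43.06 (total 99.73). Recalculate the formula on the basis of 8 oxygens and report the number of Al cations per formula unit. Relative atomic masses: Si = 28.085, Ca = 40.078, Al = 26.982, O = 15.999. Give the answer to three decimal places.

CaO (M=56.077): mol = 0.35826; Ca = 0.35826, O = 0.35826.
Al2O3 (M=101.961): mol = 0.35876; Al = 0.71752, O = 1.07628.
SiO2 (M=60.083): mol = 0.71668; Si = 0.71668, O = 1.43336.
ΣO = 2.86790; factor = 8/ΣO = 2.78950.
Al apfu = 0.71752 × 2.78950 = 2.002.

2.002 Al apfu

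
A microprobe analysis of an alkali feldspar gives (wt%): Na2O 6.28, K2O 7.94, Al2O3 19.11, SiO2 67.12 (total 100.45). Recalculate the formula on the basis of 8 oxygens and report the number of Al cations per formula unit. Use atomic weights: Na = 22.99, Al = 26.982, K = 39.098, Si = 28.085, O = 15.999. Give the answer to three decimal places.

1.006 Al apfu

6.28 wt% Na2O ÷ 61.979 g/mol = 0.10132 mol, giving 0.20264 Na and 0.10132 O.
7.94 wt% K2O ÷ 94.195 g/mol = 0.08429 mol, giving 0.16858 K and 0.08429 O.
19.11 wt% Al2O3 ÷ 101.961 g/mol = 0.18742 mol, giving 0.37484 Al and 0.56226 O.
67.12 wt% SiO2 ÷ 60.083 g/mol = 1.11712 mol, giving 1.11712 Si and 2.23424 O.
Oxygen sums to 2.98211; scaling by 8/2.98211 = 2.68266 puts the formula on 8 O.
Al: 0.37484 × 2.68266 = 1.006 atoms per formula unit.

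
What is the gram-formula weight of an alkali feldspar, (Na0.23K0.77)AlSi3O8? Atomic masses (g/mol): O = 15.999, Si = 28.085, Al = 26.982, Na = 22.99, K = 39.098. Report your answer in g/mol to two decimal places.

274.62 g/mol

Na: 0.23 × 22.99 = 5.2877
K: 0.77 × 39.098 = 30.1055
Al: 1 × 26.982 = 26.9820
Si: 3 × 28.085 = 84.2550
O: 8 × 15.999 = 127.9920
Summing the contributions gives the formula mass.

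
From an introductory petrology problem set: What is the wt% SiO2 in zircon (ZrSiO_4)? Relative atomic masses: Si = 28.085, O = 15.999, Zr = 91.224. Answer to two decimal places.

32.78 wt%

Molar mass of ZrSiO_4 = 1×91.224 + 1×28.085 + 4×15.999 = 183.305 g/mol.
Each formula unit contains 1 Si, equivalent to 1/1 = 1.0000 mol SiO2.
M(SiO2) = 1×28.085 + 2×15.999 = 60.083 g/mol.
Mass of SiO2 per formula unit = 1.0000 × 60.083 = 60.083 g.
SiO2 wt% = 60.083 / 183.305 × 100 = 32.78%.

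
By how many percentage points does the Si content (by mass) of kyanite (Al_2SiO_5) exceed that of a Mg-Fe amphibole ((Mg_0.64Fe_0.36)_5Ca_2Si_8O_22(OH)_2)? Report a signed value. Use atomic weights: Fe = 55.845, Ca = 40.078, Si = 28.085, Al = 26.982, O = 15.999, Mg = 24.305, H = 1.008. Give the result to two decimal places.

First mineral: 28.085 g Si in 162.044 g formula = 17.33 wt% Si.
Second mineral: 224.680 g Si in 869.125 g formula = 25.85 wt% Si.
17.33% − 25.85% gives a difference of -8.52 percentage points.

-8.52 percentage points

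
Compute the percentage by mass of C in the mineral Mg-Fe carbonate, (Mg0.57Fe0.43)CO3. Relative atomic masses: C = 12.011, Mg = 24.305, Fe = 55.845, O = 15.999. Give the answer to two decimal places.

12.27 wt%

Formula mass = 0.57·24.305 + 0.43·55.845 + 1·12.011 + 3·15.999 = 97.875 g/mol, of which 12.011 g is C.
So C makes up 12.011/97.875 = 0.1227 of the mass, i.e. 12.27%.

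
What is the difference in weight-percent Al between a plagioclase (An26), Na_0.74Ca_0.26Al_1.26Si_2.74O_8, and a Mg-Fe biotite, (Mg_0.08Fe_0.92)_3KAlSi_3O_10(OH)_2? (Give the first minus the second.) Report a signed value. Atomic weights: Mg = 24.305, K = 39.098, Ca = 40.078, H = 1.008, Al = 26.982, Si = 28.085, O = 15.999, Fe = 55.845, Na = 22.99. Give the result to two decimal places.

M(Na_0.74Ca_0.26Al_1.26Si_2.74O_8) = 266.375 g/mol, so wt% Al = 33.997/266.375 × 100 = 12.76%.
M((Mg_0.08Fe_0.92)_3KAlSi_3O_10(OH)_2) = 504.304 g/mol, so wt% Al = 26.982/504.304 × 100 = 5.35%.
12.76 − 5.35 = 7.41 pp.

7.41 percentage points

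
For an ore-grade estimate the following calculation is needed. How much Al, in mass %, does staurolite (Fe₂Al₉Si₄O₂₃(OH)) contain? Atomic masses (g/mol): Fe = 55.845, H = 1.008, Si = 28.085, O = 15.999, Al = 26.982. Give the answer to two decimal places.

M(Fe₂Al₉Si₄O₂₃(OH)) = 851.852 g/mol.
Al contributes 9 × 26.982 = 242.838 g per mole.
242.838/851.852 = 0.2851 → 28.51%.

28.51 mass %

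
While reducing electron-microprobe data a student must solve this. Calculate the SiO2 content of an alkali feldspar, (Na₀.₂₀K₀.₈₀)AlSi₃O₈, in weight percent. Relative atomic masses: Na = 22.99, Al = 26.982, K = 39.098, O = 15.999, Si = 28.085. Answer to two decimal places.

M((Na₀.₂₀K₀.₈₀)AlSi₃O₈) = 275.105 g/mol; M(SiO2) = 60.083 g/mol.
Moles SiO2 per formula unit = 3 Si ÷ 1 = 3.0000.
SiO2 fraction = (3.0000 × 60.083) / 275.105 = 180.249/275.105 = 0.6552.

65.52 wt%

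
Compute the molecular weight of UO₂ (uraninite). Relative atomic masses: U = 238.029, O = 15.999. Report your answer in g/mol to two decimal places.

U: 1 × 238.029 = 238.0290
O: 2 × 15.999 = 31.9980
Summing the contributions gives the formula mass.

270.03 g/mol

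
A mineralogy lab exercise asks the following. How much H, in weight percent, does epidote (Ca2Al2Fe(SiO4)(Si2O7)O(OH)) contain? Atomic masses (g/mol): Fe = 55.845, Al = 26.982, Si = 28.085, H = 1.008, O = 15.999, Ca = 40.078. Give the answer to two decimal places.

Formula mass = 2×40.078 + 2×26.982 + 1×55.845 + 3×28.085 + 13×15.999 + 1×1.008 = 483.215 g/mol, of which 1.008 g is H.
So H makes up 1.008/483.215 = 0.0021 of the mass, i.e. 0.21%.

0.21 weight percent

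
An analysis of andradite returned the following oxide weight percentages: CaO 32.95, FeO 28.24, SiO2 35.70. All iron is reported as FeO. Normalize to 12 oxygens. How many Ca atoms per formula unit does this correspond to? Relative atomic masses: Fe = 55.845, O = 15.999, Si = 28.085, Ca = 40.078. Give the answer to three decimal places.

3.251 Ca apfu

CaO (M=56.077): mol = 0.58758; Ca = 0.58758, O = 0.58758.
FeO (M=71.844): mol = 0.39307; Fe = 0.39307, O = 0.39307.
SiO2 (M=60.083): mol = 0.59418; Si = 0.59418, O = 1.18836.
ΣO = 2.16901; factor = 12/ΣO = 5.53248.
Ca apfu = 0.58758 × 5.53248 = 3.251.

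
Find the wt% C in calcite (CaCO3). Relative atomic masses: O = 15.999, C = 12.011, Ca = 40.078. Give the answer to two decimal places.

Formula mass = 1×40.078 + 1×12.011 + 3×15.999 = 100.086 g/mol, of which 12.011 g is C.
So C makes up 12.011/100.086 = 0.1200 of the mass, i.e. 12.00%.

12.00 weight percent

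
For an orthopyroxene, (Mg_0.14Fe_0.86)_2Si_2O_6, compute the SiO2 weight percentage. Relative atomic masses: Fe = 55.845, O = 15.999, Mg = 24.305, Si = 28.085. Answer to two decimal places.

47.12 wt%

Molar mass of (Mg_0.14Fe_0.86)_2Si_2O_6 = 0.28×24.305 + 1.72×55.845 + 2×28.085 + 6×15.999 = 255.023 g/mol.
Each formula unit contains 2 Si, equivalent to 2/1 = 2.0000 mol SiO2.
M(SiO2) = 1×28.085 + 2×15.999 = 60.083 g/mol.
Mass of SiO2 per formula unit = 2.0000 × 60.083 = 120.166 g.
SiO2 wt% = 120.166 / 255.023 × 100 = 47.12%.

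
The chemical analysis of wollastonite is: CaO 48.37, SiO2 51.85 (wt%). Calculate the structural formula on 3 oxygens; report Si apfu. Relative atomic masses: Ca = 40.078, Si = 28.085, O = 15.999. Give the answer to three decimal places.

1.000 Si apfu

CaO: 48.37/56.077 = 0.86256 mol → 0.86256 mol Ca, 0.86256 mol O.
SiO2: 51.85/60.083 = 0.86297 mol → 0.86297 mol Si, 1.72594 mol O.
Total oxygen = 2.58850 mol. Normalization factor = 3/2.58850 = 1.15897.
Si per 3 O = 0.86297 × 1.15897 = 1.000.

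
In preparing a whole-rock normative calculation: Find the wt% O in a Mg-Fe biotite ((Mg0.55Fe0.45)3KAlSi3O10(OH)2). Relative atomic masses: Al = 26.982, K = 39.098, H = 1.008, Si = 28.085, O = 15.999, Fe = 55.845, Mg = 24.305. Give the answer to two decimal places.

M((Mg0.55Fe0.45)3KAlSi3O10(OH)2) = 459.833 g/mol.
O contributes 12 × 15.999 = 191.988 g per mole.
191.988/459.833 = 0.4175 → 41.75%.

41.75 weight percent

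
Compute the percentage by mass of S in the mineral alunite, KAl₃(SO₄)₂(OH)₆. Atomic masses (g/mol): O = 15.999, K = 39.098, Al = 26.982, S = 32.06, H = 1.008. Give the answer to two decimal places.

M(KAl₃(SO₄)₂(OH)₆) = 414.198 g/mol.
S contributes 2 × 32.06 = 64.120 g per mole.
64.120/414.198 = 0.1548 → 15.48%.

15.48 weight percent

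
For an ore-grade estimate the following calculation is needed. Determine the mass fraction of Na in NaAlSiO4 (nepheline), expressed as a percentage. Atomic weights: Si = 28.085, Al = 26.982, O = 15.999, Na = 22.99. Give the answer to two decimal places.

M(NaAlSiO4) = 142.053 g/mol.
Na contributes 1 × 22.99 = 22.990 g per mole.
22.990/142.053 = 0.1618 → 16.18%.

16.18 wt%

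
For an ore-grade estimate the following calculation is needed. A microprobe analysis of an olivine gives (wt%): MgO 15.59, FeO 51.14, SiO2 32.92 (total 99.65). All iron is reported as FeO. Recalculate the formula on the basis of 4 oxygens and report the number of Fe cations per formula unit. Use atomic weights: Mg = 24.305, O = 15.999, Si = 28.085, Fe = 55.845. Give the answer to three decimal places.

MgO (M=40.304): mol = 0.38681; Mg = 0.38681, O = 0.38681.
FeO (M=71.844): mol = 0.71182; Fe = 0.71182, O = 0.71182.
SiO2 (M=60.083): mol = 0.54791; Si = 0.54791, O = 1.09582.
ΣO = 2.19445; factor = 4/ΣO = 1.82278.
Fe apfu = 0.71182 × 1.82278 = 1.297.

1.297 Fe apfu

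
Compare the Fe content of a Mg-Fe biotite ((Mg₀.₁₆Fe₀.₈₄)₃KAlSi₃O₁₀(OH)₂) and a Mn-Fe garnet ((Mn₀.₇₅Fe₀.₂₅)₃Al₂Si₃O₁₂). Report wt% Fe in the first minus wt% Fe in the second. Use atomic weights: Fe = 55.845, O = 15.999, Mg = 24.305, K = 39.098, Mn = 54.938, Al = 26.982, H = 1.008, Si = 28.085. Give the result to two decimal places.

Fe in (Mg₀.₁₆Fe₀.₈₄)₃KAlSi₃O₁₀(OH)₂: molar mass 496.735 g/mol; 2.52×55.845 = 140.729 g → 28.33 wt%.
Fe in (Mn₀.₇₅Fe₀.₂₅)₃Al₂Si₃O₁₂: molar mass 495.701 g/mol; 0.75×55.845 = 41.884 g → 8.45 wt%.
Difference = 28.33 − 8.45 = 19.88 percentage points.

19.88 percentage points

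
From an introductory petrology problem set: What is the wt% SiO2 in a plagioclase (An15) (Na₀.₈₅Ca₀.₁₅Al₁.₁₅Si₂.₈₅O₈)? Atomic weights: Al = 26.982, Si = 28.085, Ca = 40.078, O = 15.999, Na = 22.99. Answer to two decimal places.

64.71 wt%

Formula mass = 264.617 g/mol.
2.85 Si → 2.8500 mol SiO2 per formula unit; M(SiO2) = 60.083, so SiO2 mass = 171.237 g.
171.237/264.617 × 100 = 64.71 wt%.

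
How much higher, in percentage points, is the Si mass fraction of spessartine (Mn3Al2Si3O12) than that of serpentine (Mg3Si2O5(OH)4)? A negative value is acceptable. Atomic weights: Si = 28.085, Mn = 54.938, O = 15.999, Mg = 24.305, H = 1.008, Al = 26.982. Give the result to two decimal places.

First mineral: 84.255 g Si in 495.021 g formula = 17.02 wt% Si.
Second mineral: 56.170 g Si in 277.108 g formula = 20.27 wt% Si.
17.02% − 20.27% gives a difference of -3.25 percentage points.

-3.25 percentage points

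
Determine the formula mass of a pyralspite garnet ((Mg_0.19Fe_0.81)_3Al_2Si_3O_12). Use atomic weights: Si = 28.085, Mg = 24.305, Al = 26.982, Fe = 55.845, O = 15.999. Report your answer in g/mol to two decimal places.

M = 0.57×24.305 + 2.43×55.845 + 2×26.982 + 3×28.085 + 12×15.999

479.76 g/mol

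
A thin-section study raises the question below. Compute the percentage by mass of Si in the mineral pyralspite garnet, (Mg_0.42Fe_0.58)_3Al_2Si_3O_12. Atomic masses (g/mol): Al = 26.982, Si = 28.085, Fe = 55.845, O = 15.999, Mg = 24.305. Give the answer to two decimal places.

18.40 wt%

Molar mass of (Mg_0.42Fe_0.58)_3Al_2Si_3O_12: 1.26×24.305 + 1.74×55.845 + 2×26.982 + 3×28.085 + 12×15.999 = 458.002 g/mol.
Mass of Si per formula unit: 3 × 28.085 = 84.255 g.
Weight fraction Si = 84.255 / 458.002 = 0.1840.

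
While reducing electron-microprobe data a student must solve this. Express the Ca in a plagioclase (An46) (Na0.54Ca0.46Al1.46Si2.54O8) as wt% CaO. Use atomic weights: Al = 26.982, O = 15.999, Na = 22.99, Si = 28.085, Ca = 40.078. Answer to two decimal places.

9.57 wt%

Molar mass of Na0.54Ca0.46Al1.46Si2.54O8 = 0.54*22.99 + 0.46*40.078 + 1.46*26.982 + 2.54*28.085 + 8*15.999 = 269.572 g/mol.
Each formula unit contains 0.46 Ca, equivalent to 0.46/1 = 0.4600 mol CaO.
M(CaO) = 1×40.078 + 1×15.999 = 56.077 g/mol.
Mass of CaO per formula unit = 0.4600 × 56.077 = 25.795 g.
CaO wt% = 25.795 / 269.572 × 100 = 9.57%.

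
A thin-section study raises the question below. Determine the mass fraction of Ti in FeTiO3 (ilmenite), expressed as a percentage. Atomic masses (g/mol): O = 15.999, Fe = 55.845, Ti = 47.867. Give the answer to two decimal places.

M(FeTiO3) = 151.709 g/mol.
Ti contributes 1 × 47.867 = 47.867 g per mole.
47.867/151.709 = 0.3155 → 31.55%.

31.55 mass %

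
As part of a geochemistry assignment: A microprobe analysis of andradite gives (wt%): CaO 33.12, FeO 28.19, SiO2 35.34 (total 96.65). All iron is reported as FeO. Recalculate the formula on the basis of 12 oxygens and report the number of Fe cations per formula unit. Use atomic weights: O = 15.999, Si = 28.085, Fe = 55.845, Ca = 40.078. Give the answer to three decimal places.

2.181 Fe apfu

CaO: 33.12/56.077 = 0.59062 mol → 0.59062 mol Ca, 0.59062 mol O.
FeO: 28.19/71.844 = 0.39238 mol → 0.39238 mol Fe, 0.39238 mol O.
SiO2: 35.34/60.083 = 0.58819 mol → 0.58819 mol Si, 1.17638 mol O.
Total oxygen = 2.15938 mol. Normalization factor = 12/2.15938 = 5.55715.
Fe per 12 O = 0.39238 × 5.55715 = 2.181.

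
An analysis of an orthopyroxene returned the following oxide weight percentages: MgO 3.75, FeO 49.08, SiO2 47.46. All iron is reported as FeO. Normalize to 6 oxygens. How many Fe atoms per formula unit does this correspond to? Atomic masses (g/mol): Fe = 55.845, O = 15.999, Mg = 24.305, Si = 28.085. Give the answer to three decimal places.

3.75 wt% MgO ÷ 40.304 g/mol = 0.09304 mol, giving 0.09304 Mg and 0.09304 O.
49.08 wt% FeO ÷ 71.844 g/mol = 0.68315 mol, giving 0.68315 Fe and 0.68315 O.
47.46 wt% SiO2 ÷ 60.083 g/mol = 0.78991 mol, giving 0.78991 Si and 1.57982 O.
Oxygen sums to 2.35601; scaling by 6/2.35601 = 2.54668 puts the formula on 6 O.
Fe: 0.68315 × 2.54668 = 1.740 atoms per formula unit.

1.740 Fe apfu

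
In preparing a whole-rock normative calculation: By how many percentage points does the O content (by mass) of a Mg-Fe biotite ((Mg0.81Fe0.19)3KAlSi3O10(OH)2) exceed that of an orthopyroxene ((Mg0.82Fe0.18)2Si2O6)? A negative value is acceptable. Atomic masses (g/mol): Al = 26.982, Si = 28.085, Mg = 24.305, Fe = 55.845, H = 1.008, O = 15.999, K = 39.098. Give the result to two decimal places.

-1.14 percentage points

O in (Mg0.81Fe0.19)3KAlSi3O10(OH)2: molar mass 435.232 g/mol; 12×15.999 = 191.988 g → 44.11 wt%.
O in (Mg0.82Fe0.18)2Si2O6: molar mass 212.128 g/mol; 6×15.999 = 95.994 g → 45.25 wt%.
Difference = 44.11 − 45.25 = -1.14 percentage points.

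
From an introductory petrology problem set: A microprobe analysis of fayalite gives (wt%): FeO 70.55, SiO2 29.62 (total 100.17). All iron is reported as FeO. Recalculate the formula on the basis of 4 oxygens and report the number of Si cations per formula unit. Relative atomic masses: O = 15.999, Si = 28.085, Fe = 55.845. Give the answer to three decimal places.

FeO (M=71.844): mol = 0.98199; Fe = 0.98199, O = 0.98199.
SiO2 (M=60.083): mol = 0.49298; Si = 0.49298, O = 0.98596.
ΣO = 1.96795; factor = 4/ΣO = 2.03257.
Si apfu = 0.49298 × 2.03257 = 1.002.

1.002 Si apfu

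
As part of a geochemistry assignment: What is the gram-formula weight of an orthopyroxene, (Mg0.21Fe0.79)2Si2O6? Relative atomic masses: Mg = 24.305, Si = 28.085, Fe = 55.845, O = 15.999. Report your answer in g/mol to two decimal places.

250.61 g/mol

The formula mass is the sum 0.42(24.305) + 1.58(55.845) + 2(28.085) + 6(15.999).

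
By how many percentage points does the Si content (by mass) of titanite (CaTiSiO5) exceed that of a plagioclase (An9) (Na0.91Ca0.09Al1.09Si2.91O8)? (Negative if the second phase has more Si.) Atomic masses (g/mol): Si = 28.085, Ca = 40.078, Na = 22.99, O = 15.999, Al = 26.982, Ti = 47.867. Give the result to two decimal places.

First mineral: 28.085 g Si in 196.025 g formula = 14.33 wt% Si.
Second mineral: 81.727 g Si in 263.658 g formula = 31.00 wt% Si.
14.33% − 31.00% gives a difference of -16.67 percentage points.

-16.67 percentage points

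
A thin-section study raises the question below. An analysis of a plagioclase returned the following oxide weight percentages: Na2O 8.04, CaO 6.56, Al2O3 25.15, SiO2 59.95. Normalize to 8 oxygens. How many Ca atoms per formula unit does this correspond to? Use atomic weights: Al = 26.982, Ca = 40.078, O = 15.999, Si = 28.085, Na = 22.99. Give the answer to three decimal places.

0.314 Ca apfu

Na2O (M=61.979): mol = 0.12972; Na = 0.25944, O = 0.12972.
CaO (M=56.077): mol = 0.11698; Ca = 0.11698, O = 0.11698.
Al2O3 (M=101.961): mol = 0.24666; Al = 0.49332, O = 0.73998.
SiO2 (M=60.083): mol = 0.99779; Si = 0.99779, O = 1.99558.
ΣO = 2.98226; factor = 8/ΣO = 2.68253.
Ca apfu = 0.11698 × 2.68253 = 0.314.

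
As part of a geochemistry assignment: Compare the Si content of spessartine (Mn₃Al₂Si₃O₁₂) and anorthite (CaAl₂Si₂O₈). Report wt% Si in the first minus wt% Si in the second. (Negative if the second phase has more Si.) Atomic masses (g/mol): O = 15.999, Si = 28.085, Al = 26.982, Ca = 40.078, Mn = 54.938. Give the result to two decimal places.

-3.17 percentage points

First mineral: 84.255 g Si in 495.021 g formula = 17.02 wt% Si.
Second mineral: 56.170 g Si in 278.204 g formula = 20.19 wt% Si.
17.02% − 20.19% gives a difference of -3.17 percentage points.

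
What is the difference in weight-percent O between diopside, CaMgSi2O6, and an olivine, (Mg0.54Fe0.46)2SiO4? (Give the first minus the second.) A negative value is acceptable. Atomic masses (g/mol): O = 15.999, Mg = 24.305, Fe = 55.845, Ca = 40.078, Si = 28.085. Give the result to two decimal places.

First mineral: 95.994 g O in 216.547 g formula = 44.33 wt% O.
Second mineral: 63.996 g O in 169.708 g formula = 37.71 wt% O.
44.33% − 37.71% gives a difference of 6.62 percentage points.

6.62 percentage points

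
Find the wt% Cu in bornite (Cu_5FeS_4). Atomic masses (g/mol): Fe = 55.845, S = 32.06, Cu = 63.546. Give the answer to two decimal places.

63.32 wt%

M(Cu_5FeS_4) = 501.815 g/mol.
Cu contributes 5 × 63.546 = 317.730 g per mole.
317.730/501.815 = 0.6332 → 63.32%.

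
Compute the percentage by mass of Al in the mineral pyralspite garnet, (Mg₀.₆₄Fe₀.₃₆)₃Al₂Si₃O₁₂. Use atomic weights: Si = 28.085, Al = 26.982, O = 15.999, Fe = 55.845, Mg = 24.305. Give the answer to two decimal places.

12.34 mass %

M((Mg₀.₆₄Fe₀.₃₆)₃Al₂Si₃O₁₂) = 437.185 g/mol.
Al contributes 2 × 26.982 = 53.964 g per mole.
53.964/437.185 = 0.1234 → 12.34%.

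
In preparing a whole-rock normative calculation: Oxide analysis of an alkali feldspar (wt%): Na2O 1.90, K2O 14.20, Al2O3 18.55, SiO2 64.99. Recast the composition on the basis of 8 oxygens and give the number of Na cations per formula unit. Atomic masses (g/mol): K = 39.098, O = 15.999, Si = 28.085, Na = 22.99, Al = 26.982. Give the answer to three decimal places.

0.170 Na apfu

Na2O: 1.90/61.979 = 0.03066 mol → 0.06132 mol Na, 0.03066 mol O.
K2O: 14.20/94.195 = 0.15075 mol → 0.30150 mol K, 0.15075 mol O.
Al2O3: 18.55/101.961 = 0.18193 mol → 0.36386 mol Al, 0.54579 mol O.
SiO2: 64.99/60.083 = 1.08167 mol → 1.08167 mol Si, 2.16334 mol O.
Total oxygen = 2.89054 mol. Normalization factor = 8/2.89054 = 2.76765.
Na per 8 O = 0.06132 × 2.76765 = 0.170.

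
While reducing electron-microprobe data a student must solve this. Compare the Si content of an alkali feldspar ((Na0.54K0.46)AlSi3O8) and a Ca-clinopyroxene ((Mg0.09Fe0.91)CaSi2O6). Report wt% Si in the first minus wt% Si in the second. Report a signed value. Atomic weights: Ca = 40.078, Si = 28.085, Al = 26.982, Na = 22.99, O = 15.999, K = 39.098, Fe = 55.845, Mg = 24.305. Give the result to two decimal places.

8.35 percentage points

First mineral: 84.255 g Si in 269.629 g formula = 31.25 wt% Si.
Second mineral: 56.170 g Si in 245.248 g formula = 22.90 wt% Si.
31.25% − 22.90% gives a difference of 8.35 percentage points.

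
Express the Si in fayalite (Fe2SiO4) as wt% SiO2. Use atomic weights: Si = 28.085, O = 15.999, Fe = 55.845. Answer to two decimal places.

M(Fe2SiO4) = 203.771 g/mol; M(SiO2) = 60.083 g/mol.
Moles SiO2 per formula unit = 1 Si ÷ 1 = 1.0000.
SiO2 fraction = (1.0000 × 60.083) / 203.771 = 60.083/203.771 = 0.2949.

29.49 wt%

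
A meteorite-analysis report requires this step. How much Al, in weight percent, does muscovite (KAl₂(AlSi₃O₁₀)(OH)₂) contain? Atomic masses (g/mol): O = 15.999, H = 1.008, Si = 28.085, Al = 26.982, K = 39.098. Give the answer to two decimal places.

Formula mass = 1·39.098 + 3·26.982 + 3·28.085 + 12·15.999 + 2·1.008 = 398.303 g/mol, of which 80.946 g is Al.
So Al makes up 80.946/398.303 = 0.2032 of the mass, i.e. 20.32%.

20.32 weight percent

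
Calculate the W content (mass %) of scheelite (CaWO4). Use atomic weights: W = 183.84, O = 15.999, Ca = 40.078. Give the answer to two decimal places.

63.85 mass %

M(CaWO4) = 287.914 g/mol.
W contributes 1 × 183.84 = 183.840 g per mole.
183.840/287.914 = 0.6385 → 63.85%.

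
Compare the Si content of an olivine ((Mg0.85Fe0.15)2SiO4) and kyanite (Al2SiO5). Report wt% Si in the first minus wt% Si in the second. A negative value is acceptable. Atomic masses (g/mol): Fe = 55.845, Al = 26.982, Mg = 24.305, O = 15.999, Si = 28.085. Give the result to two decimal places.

1.37 percentage points

M((Mg0.85Fe0.15)2SiO4) = 150.153 g/mol, so wt% Si = 28.085/150.153 × 100 = 18.70%.
M(Al2SiO5) = 162.044 g/mol, so wt% Si = 28.085/162.044 × 100 = 17.33%.
18.70 − 17.33 = 1.37 pp.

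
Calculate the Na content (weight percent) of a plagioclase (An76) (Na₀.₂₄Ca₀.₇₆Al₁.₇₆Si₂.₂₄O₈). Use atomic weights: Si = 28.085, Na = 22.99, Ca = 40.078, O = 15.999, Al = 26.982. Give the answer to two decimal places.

2.01 weight percent

M(Na₀.₂₄Ca₀.₇₆Al₁.₇₆Si₂.₂₄O₈) = 274.368 g/mol.
Na contributes 0.24 × 22.99 = 5.518 g per mole.
5.518/274.368 = 0.0201 → 2.01%.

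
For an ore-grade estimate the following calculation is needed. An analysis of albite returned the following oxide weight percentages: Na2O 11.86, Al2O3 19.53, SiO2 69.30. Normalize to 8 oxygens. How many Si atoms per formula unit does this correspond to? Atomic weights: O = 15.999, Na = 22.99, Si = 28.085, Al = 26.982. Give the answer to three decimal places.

Na2O (M=61.979): mol = 0.19136; Na = 0.38272, O = 0.19136.
Al2O3 (M=101.961): mol = 0.19154; Al = 0.38308, O = 0.57462.
SiO2 (M=60.083): mol = 1.15340; Si = 1.15340, O = 2.30680.
ΣO = 3.07278; factor = 8/ΣO = 2.60351.
Si apfu = 1.15340 × 2.60351 = 3.003.

3.003 Si apfu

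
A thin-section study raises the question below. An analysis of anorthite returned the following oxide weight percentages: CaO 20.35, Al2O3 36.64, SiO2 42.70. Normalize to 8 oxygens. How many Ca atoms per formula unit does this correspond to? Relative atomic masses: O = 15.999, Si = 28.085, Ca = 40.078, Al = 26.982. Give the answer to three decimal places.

CaO (M=56.077): mol = 0.36289; Ca = 0.36289, O = 0.36289.
Al2O3 (M=101.961): mol = 0.35935; Al = 0.71870, O = 1.07805.
SiO2 (M=60.083): mol = 0.71068; Si = 0.71068, O = 1.42136.
ΣO = 2.86230; factor = 8/ΣO = 2.79496.
Ca apfu = 0.36289 × 2.79496 = 1.014.

1.014 Ca apfu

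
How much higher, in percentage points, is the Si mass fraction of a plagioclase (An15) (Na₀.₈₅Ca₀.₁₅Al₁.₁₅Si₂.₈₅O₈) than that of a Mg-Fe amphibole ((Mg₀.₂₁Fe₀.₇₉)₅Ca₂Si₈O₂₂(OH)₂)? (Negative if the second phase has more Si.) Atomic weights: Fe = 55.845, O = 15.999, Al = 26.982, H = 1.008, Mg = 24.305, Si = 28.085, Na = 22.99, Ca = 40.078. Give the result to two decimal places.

First mineral: 80.042 g Si in 264.617 g formula = 30.25 wt% Si.
Second mineral: 224.680 g Si in 936.936 g formula = 23.98 wt% Si.
30.25% − 23.98% gives a difference of 6.27 percentage points.

6.27 percentage points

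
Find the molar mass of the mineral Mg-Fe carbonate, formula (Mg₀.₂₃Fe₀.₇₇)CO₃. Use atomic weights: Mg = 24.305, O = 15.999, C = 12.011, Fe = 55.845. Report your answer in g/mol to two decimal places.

M = 0.23*24.305 + 0.77*55.845 + 1*12.011 + 3*15.999

108.60 g/mol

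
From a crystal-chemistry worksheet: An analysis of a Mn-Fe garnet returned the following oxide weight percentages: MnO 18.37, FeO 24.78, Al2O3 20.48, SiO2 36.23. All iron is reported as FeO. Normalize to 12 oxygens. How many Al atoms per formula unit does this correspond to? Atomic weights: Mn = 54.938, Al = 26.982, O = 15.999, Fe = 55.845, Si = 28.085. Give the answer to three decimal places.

1.998 Al apfu

MnO (M=70.937): mol = 0.25896; Mn = 0.25896, O = 0.25896.
FeO (M=71.844): mol = 0.34491; Fe = 0.34491, O = 0.34491.
Al2O3 (M=101.961): mol = 0.20086; Al = 0.40172, O = 0.60258.
SiO2 (M=60.083): mol = 0.60300; Si = 0.60300, O = 1.20600.
ΣO = 2.41245; factor = 12/ΣO = 4.97420.
Al apfu = 0.40172 × 4.97420 = 1.998.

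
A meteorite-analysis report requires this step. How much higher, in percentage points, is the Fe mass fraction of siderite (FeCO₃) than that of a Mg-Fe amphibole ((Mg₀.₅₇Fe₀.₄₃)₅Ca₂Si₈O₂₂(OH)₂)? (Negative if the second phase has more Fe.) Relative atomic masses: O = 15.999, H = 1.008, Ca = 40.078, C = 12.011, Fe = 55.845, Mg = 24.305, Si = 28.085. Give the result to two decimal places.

M(FeCO₃) = 115.853 g/mol, so wt% Fe = 55.845/115.853 × 100 = 48.20%.
M((Mg₀.₅₇Fe₀.₄₃)₅Ca₂Si₈O₂₂(OH)₂) = 880.164 g/mol, so wt% Fe = 120.067/880.164 × 100 = 13.64%.
48.20 − 13.64 = 34.56 pp.

34.56 percentage points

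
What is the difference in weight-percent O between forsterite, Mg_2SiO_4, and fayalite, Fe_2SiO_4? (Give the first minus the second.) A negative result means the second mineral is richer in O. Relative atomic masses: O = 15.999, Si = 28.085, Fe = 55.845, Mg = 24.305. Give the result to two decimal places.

14.08 percentage points

O in Mg_2SiO_4: molar mass 140.691 g/mol; 4×15.999 = 63.996 g → 45.49 wt%.
O in Fe_2SiO_4: molar mass 203.771 g/mol; 4×15.999 = 63.996 g → 31.41 wt%.
Difference = 45.49 − 31.41 = 14.08 percentage points.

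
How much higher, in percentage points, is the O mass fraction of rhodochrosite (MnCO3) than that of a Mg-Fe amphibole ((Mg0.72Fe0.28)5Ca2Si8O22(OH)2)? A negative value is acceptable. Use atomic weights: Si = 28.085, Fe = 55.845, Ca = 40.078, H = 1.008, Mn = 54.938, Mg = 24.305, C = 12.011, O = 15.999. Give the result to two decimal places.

-3.07 percentage points

O in MnCO3: molar mass 114.946 g/mol; 3×15.999 = 47.997 g → 41.76 wt%.
O in (Mg0.72Fe0.28)5Ca2Si8O22(OH)2: molar mass 856.509 g/mol; 24×15.999 = 383.976 g → 44.83 wt%.
Difference = 41.76 − 44.83 = -3.07 percentage points.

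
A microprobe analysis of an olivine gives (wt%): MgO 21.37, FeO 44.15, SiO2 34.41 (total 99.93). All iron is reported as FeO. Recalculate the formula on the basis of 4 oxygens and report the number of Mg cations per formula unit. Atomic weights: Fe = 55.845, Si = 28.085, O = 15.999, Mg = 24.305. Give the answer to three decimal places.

21.37 wt% MgO ÷ 40.304 g/mol = 0.53022 mol, giving 0.53022 Mg and 0.53022 O.
44.15 wt% FeO ÷ 71.844 g/mol = 0.61453 mol, giving 0.61453 Fe and 0.61453 O.
34.41 wt% SiO2 ÷ 60.083 g/mol = 0.57271 mol, giving 0.57271 Si and 1.14542 O.
Oxygen sums to 2.29017; scaling by 4/2.29017 = 1.74660 puts the formula on 4 O.
Mg: 0.53022 × 1.74660 = 0.926 atoms per formula unit.

0.926 Mg apfu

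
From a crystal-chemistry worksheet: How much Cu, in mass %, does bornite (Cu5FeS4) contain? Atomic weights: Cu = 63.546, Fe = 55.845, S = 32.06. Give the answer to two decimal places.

Formula mass = 5*63.546 + 1*55.845 + 4*32.06 = 501.815 g/mol, of which 317.730 g is Cu.
So Cu makes up 317.730/501.815 = 0.6332 of the mass, i.e. 63.32%.

63.32 mass %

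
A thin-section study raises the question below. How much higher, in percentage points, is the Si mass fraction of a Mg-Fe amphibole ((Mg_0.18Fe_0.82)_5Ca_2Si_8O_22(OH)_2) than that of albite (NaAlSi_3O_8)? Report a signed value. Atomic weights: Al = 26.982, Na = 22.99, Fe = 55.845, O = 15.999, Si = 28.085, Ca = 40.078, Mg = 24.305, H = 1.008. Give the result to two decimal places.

Si in (Mg_0.18Fe_0.82)_5Ca_2Si_8O_22(OH)_2: molar mass 941.667 g/mol; 8×28.085 = 224.680 g → 23.86 wt%.
Si in NaAlSi_3O_8: molar mass 262.219 g/mol; 3×28.085 = 84.255 g → 32.13 wt%.
Difference = 23.86 − 32.13 = -8.27 percentage points.

-8.27 percentage points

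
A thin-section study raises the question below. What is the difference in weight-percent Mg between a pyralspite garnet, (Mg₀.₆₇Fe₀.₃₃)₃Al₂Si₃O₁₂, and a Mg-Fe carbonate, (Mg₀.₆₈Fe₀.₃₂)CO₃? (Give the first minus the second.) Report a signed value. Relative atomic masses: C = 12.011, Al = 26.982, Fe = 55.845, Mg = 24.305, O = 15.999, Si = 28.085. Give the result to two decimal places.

First mineral: 48.853 g Mg in 434.347 g formula = 11.25 wt% Mg.
Second mineral: 16.527 g Mg in 94.406 g formula = 17.51 wt% Mg.
11.25% − 17.51% gives a difference of -6.26 percentage points.

-6.26 percentage points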